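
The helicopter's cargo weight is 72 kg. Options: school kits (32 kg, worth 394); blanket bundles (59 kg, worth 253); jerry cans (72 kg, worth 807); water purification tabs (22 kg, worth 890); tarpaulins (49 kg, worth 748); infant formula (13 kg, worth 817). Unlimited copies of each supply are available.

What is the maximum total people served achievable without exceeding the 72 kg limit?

4085

By people served per kg: infant formula 62.85, water purification tabs 40.45, tarpaulins 15.27, school kits 12.31 lead.
Best packing: 5×infant formula — 65 kg, 4085 total.
That's the maximum — no swap from here does better than 4085.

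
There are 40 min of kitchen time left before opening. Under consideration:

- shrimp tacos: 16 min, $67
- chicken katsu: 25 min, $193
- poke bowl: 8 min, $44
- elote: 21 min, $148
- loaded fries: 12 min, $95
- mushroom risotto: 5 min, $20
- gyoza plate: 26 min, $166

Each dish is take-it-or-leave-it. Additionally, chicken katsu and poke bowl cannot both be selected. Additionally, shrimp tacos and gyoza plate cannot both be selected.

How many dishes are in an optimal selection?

Optimal total is 288.
One optimal bundle: chicken katsu + loaded fries (37 min).
Every optimal selection uses 2 dishes.

2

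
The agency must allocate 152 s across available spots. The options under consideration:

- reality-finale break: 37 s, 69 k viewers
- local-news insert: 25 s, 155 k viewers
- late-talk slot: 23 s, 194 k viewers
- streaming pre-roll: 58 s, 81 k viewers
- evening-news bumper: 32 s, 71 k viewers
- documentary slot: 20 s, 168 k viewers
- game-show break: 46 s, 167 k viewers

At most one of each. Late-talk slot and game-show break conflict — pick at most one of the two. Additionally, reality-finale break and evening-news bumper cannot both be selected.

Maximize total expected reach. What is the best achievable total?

Density check — late-talk slot 8.43, documentary slot 8.40, local-news insert 6.20, game-show break 3.63 are the best per s.
Taking local-news insert + late-talk slot + streaming pre-roll + documentary slot: 126 s used, 598 in expected reach.

598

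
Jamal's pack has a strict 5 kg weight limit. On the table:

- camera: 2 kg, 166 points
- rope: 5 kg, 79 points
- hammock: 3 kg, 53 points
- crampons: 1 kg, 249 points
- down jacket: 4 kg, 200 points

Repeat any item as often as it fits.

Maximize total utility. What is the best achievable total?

Best packing: 5×crampons — 5 kg, 1245 total.
No other feasible combination exceeds 1245.

1245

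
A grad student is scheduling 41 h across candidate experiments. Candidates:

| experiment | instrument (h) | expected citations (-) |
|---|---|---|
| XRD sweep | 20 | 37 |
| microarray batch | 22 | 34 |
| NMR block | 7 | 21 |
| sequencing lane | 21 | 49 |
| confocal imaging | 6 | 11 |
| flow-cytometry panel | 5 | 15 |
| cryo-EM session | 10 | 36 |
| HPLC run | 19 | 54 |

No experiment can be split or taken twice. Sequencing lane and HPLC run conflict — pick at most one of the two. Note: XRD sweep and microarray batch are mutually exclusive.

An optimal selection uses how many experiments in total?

4

Optimal total is 126.
NMR block + flow-cytometry panel + cryo-EM session + HPLC run hits 126 at 41 h.
Any selection reaching 126 contains exactly 4 experiments.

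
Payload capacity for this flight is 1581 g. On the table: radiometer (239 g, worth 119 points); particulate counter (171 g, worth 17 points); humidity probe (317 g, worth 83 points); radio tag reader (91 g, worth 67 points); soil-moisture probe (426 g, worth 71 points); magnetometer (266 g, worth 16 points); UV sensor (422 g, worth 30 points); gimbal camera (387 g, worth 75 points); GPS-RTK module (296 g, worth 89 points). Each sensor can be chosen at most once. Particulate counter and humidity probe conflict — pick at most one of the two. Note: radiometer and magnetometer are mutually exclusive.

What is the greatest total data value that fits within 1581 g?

433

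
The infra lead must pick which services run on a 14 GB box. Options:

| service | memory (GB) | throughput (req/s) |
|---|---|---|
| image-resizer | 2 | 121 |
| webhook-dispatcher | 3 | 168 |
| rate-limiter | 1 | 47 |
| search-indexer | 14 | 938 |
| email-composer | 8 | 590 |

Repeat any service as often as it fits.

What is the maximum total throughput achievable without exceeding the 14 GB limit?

953

The ratio ordering already packs tightly: 3×image-resizer + email-composer, 14 GB, 953.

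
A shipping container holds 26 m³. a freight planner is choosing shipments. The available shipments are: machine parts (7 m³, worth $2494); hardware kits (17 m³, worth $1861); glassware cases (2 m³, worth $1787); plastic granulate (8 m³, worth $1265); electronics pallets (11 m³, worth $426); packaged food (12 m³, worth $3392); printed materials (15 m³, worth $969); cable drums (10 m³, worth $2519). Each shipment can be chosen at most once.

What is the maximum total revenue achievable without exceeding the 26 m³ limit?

7698

Taking the top-ratio shipments first gives machine parts + glassware cases + packaged food for 7673 (21 m³).
Dropping machine parts frees 7 m³; slotting in cable drums (10 m³) lifts the total to 7698 at 24 m³.
Every other selection either busts 26 m³ or fails to beat 7698.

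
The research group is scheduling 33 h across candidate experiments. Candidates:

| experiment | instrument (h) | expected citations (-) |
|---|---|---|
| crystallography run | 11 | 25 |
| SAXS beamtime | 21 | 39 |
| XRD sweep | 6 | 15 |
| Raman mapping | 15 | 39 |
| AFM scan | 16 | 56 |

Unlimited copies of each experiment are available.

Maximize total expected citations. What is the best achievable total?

By expected citations per h: AFM scan 3.50, Raman mapping 2.60, XRD sweep 2.50, crystallography run 2.27 lead.
Taking 2×AFM scan: 32 h used, 112 in expected citations.
That's the maximum — no swap from here does better than 112.

112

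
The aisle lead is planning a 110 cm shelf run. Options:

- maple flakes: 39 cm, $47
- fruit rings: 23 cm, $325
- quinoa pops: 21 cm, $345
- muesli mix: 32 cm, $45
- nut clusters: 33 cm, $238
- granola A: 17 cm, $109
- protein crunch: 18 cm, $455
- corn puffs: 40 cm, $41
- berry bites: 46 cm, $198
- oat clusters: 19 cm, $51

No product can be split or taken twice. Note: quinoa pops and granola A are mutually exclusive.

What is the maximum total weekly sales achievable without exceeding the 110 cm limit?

Ranking by ratio (weekly sales/cm): protein crunch 25.28, quinoa pops 16.43, fruit rings 14.13.
The ratio ordering already packs tightly: fruit rings + quinoa pops + nut clusters + protein crunch, 95 cm, 1363.

1363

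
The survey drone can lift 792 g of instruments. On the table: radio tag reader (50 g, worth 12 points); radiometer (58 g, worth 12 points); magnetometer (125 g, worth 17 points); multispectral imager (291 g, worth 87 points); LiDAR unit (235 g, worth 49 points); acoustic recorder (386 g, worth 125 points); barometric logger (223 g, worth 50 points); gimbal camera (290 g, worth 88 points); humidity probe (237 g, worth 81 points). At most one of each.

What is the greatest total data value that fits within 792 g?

237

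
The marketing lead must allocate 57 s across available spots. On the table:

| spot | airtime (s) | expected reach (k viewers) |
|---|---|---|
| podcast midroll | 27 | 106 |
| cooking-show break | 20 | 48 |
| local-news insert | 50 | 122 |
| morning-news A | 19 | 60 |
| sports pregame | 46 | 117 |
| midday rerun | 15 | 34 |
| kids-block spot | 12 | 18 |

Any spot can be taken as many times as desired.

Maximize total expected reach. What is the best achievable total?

212

By expected reach per s: podcast midroll 3.93, morning-news A 3.16, sports pregame 2.54, local-news insert 2.44 lead.
The ratio ordering already packs tightly: 2×podcast midroll, 54 s, 212.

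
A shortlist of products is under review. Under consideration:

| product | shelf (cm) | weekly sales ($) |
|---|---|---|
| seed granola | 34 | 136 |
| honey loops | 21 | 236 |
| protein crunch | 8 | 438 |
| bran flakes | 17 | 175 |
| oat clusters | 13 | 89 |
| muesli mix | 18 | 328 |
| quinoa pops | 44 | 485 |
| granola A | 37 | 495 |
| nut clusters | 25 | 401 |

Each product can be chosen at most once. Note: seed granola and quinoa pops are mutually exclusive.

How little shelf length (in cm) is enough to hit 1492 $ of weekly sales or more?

84

Need the lightest bundle worth ≥ 1492.
honey loops + protein crunch + muesli mix + granola A reaches 1497 using 84 cm.
Below 84 cm the best achievable stays under 1492.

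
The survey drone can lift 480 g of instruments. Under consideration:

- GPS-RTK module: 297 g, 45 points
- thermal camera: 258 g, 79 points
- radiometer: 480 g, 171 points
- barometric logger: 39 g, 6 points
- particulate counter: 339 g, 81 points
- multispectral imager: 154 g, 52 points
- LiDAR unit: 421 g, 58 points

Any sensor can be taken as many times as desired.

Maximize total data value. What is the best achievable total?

171

Taking radiometer: 480 g used, 171 in data value.
Every other selection either busts 480 g or fails to beat 171.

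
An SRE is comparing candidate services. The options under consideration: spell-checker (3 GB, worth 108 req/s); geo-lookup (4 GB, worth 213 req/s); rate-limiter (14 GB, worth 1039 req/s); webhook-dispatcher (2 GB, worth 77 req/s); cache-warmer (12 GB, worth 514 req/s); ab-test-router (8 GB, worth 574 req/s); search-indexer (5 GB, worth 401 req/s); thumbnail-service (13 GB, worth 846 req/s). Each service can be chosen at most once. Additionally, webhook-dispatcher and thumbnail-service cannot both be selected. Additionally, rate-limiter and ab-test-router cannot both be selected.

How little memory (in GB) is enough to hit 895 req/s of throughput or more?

13

Need the lightest bundle worth ≥ 895.
ab-test-router + search-indexer: 975 throughput at 13 GB.
Below 13 GB the best achievable stays under 895.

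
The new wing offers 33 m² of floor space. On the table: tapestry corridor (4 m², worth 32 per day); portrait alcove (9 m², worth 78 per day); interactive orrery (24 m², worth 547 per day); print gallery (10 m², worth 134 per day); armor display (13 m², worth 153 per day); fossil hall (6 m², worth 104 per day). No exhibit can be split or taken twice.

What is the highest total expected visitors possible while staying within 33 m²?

Ranking by ratio (expected visitors/m²): interactive orrery 22.79, fossil hall 17.33, print gallery 13.40, armor display 11.77.
The ratio ordering already packs tightly: interactive orrery + fossil hall, 30 m², 651.
The spare 3 m² is too small for any remaining exhibit, and no exchange beats 651.

651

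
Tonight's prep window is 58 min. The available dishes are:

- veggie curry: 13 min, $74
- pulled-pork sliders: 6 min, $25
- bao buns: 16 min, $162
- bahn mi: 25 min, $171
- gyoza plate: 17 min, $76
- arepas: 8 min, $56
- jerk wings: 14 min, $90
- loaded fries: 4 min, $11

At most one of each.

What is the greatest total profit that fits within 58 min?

423

By profit per min: bao buns 10.12, arepas 7.00, bahn mi 6.84, jerk wings 6.43 lead.
The ratio heuristic lands on pulled-pork sliders + bao buns + bahn mi + arepas (414) but leaves 3 min idle.
Dropping pulled-pork sliders and arepas frees 14 min; slotting in jerk wings (14 min) lifts the total to 423 at 55 min.
Every other selection either busts 58 min or fails to beat 423.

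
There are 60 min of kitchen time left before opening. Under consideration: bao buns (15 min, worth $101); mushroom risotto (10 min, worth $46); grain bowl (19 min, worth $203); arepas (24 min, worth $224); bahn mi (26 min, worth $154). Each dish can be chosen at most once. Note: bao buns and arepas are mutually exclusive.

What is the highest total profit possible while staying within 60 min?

473

Ranking by ratio (profit/min): grain bowl 10.68, arepas 9.33, bao buns 6.73, bahn mi 5.92.
Taking mushroom risotto + grain bowl + arepas: 53 min used, 473 in profit.
Next best is bao buns + grain bowl + bahn mi at 458 (60 min) — short by 15.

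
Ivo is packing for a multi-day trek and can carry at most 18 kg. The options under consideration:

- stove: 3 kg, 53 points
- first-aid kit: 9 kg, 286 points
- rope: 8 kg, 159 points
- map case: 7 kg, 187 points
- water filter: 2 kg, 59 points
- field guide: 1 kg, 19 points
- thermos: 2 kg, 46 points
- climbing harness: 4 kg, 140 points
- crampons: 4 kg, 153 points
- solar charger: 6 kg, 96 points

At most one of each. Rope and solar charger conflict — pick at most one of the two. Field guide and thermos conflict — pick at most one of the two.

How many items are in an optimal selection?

Optimal total is 598.
first-aid kit + field guide + climbing harness + crampons hits 598 at 18 kg.
Every optimal selection uses 4 items.

4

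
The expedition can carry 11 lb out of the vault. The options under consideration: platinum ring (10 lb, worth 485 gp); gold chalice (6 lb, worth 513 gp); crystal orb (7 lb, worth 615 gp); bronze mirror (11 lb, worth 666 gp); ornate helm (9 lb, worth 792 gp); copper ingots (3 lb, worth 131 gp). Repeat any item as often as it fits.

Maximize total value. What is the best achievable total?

792

Ornate helm uses 9 of the 11 lb and totals 792.
The spare 2 lb is too small for any remaining item, and no exchange beats 792.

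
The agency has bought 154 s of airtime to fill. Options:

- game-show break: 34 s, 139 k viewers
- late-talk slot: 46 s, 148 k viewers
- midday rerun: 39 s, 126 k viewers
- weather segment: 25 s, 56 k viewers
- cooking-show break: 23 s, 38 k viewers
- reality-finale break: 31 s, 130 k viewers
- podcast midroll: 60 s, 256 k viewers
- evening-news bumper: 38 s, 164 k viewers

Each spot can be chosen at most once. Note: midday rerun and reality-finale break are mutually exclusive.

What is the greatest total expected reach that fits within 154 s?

Taking weather segment + reality-finale break + podcast midroll + evening-news bumper: 154 s used, 606 in expected reach.
The closest alternative, cooking-show break + reality-finale break + podcast midroll + evening-news bumper, reaches only 588.

606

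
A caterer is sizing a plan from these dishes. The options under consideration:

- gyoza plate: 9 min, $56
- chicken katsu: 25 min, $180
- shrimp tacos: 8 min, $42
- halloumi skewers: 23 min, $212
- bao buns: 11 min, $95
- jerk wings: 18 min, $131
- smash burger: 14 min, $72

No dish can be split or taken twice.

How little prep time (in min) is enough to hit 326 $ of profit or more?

41

Look for the lowest-prep combination reaching 326.
halloumi skewers + jerk wings reaches 343 using 41 min.
Any bundle with less than 41 min falls short of 326.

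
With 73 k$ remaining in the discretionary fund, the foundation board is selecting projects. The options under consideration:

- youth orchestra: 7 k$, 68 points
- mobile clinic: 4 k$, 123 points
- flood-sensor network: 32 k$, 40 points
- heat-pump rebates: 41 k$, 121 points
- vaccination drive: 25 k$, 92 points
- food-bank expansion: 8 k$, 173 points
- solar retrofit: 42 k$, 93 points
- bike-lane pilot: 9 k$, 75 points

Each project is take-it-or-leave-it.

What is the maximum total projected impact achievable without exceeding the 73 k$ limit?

A density-first pass picks youth orchestra + mobile clinic + vaccination drive + food-bank expansion + bike-lane pilot — 531 at 53 k$.
Dropping vaccination drive frees 25 k$; slotting in heat-pump rebates (41 k$) lifts the total to 560 at 69 k$.
No other feasible combination exceeds 560.

560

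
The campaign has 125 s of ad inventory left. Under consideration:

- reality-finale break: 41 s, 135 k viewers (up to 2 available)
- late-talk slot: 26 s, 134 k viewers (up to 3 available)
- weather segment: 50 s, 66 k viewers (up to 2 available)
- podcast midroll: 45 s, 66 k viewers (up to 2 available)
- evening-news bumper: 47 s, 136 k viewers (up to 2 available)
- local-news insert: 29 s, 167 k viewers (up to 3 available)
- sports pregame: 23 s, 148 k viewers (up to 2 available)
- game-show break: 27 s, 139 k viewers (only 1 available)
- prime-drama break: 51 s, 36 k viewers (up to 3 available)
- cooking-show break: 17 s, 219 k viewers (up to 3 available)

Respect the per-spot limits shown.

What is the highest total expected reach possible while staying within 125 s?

1092

Ranking by ratio (expected reach/s): cooking-show break 12.88, sports pregame 6.43, local-news insert 5.76.
Greedy by ratio would take late-talk slot + 2×sports pregame + 3×cooking-show break: 123 s used, total 1087.
The 26 s tied up in late-talk slot is better spent on game-show break — total rises to 1092 (124 s).
The spare 1 s is too small for any remaining spot, and no exchange beats 1092.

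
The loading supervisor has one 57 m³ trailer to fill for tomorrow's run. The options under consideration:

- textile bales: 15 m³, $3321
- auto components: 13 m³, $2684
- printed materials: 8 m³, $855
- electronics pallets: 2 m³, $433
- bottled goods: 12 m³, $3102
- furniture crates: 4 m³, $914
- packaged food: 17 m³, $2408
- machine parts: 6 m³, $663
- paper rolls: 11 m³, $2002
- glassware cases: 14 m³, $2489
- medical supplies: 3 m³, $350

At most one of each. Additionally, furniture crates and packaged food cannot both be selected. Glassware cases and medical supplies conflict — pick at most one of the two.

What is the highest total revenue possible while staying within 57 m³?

Density check — bottled goods 258.50, furniture crates 228.50, textile bales 221.40 are the best per m³.
Textile bales + auto components + electronics pallets + bottled goods + furniture crates + paper rolls uses 57 of the 57 m³ and totals 12456.

12456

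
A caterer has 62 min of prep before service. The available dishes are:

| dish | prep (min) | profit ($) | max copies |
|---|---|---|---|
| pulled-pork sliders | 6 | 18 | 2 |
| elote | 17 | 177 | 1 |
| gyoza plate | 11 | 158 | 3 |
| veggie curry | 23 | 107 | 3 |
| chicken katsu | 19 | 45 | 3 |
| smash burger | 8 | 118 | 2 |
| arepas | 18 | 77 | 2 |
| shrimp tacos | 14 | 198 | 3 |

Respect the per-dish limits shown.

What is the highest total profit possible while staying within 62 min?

870

The ratio heuristic lands on 2×pulled-pork sliders + 3×gyoza plate + 2×smash burger (746) but leaves 1 min idle.
The 42 min tied up in 2×pulled-pork sliders and 2×gyoza plate and smash burger is better spent on 3×shrimp tacos — total rises to 870 (61 min).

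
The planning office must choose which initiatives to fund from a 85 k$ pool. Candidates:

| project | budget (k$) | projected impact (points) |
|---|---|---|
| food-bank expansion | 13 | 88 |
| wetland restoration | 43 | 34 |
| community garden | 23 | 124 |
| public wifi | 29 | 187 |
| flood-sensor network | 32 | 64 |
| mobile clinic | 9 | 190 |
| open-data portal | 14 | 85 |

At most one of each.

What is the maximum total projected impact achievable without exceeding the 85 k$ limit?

Filling by ratio: food-bank expansion + public wifi + mobile clinic + open-data portal for 550, with 20 k$ left unused.
Replace open-data portal with community garden: the trade gains 39 net, giving 589 at 74 k$.
No other feasible combination exceeds 589.

589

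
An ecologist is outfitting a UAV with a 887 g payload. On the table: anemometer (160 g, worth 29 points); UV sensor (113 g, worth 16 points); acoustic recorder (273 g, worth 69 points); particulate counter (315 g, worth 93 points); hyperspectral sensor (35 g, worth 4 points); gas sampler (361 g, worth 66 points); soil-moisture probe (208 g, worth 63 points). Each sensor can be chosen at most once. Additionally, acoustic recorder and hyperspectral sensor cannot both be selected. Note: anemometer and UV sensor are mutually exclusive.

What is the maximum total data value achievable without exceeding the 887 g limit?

225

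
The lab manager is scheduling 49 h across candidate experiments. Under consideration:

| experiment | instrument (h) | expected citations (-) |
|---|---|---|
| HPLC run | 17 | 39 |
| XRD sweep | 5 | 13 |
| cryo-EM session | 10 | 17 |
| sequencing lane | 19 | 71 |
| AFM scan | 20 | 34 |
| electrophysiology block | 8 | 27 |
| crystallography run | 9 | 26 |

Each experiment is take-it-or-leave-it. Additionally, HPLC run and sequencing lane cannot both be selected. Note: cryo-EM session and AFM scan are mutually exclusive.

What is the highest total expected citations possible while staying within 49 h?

141

The ratio heuristic lands on XRD sweep + sequencing lane + electrophysiology block + crystallography run (137) but leaves 8 h idle.
Replace XRD sweep with cryo-EM session: the trade gains 4 net, giving 141 at 46 h.
Every other selection either busts 49 h or breaks a pairing rule or fails to beat 141.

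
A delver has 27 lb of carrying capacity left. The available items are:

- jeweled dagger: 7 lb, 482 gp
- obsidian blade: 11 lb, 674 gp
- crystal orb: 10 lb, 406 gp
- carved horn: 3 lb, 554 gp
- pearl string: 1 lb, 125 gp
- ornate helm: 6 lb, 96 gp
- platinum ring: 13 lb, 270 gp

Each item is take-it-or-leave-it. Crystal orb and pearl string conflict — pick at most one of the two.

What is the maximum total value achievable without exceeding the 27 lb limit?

The ratio ordering already packs tightly: jeweled dagger + obsidian blade + carved horn + pearl string, 22 lb, 1835.
The closest alternative, jeweled dagger + obsidian blade + carved horn + ornate helm, reaches only 1806.

1835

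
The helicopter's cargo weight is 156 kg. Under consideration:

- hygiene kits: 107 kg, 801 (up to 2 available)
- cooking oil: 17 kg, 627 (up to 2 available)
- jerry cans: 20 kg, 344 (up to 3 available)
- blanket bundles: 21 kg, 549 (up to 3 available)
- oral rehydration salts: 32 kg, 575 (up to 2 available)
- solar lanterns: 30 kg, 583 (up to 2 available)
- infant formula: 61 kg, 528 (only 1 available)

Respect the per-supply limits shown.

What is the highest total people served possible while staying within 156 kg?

3862

A density-first pass picks 2×cooking oil + jerry cans + 3×blanket bundles + solar lanterns — 3828 at 147 kg.
Replace blanket bundles with solar lanterns: the trade gains 34 net, giving 3862 at 156 kg.
Every other selection either busts 156 kg or exceeds an availability limit or fails to beat 3862.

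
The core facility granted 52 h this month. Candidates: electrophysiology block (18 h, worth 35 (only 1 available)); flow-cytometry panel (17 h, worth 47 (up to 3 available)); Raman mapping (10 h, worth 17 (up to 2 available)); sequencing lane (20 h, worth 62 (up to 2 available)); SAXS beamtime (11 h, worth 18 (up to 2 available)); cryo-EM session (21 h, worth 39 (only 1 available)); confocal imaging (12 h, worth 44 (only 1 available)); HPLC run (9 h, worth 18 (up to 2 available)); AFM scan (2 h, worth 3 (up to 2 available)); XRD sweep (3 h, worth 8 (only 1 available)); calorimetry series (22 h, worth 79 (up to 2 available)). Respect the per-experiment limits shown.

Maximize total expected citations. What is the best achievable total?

172

By expected citations per h: confocal imaging 3.67, calorimetry series 3.59, sequencing lane 3.10 lead.
Taking the top-ratio experiments first gives flow-cytometry panel + confocal imaging + calorimetry series for 170 (51 h).
A better packing is 2×AFM scan + XRD sweep + 2×calorimetry series: 51 h, total 172.
That's the maximum — no swap from here does better than 172.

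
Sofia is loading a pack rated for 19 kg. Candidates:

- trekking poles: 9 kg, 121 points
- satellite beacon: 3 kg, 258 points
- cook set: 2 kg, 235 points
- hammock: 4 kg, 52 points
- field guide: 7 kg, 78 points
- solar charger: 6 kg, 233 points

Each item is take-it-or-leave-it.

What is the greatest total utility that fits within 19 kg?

804

Density check — cook set 117.50, satellite beacon 86.00, solar charger 38.83 are the best per kg.
The ratio heuristic lands on satellite beacon + cook set + hammock + solar charger (778) but leaves 4 kg idle.
Replace hammock with field guide: the trade gains 26 net, giving 804 at 18 kg.
No other feasible combination exceeds 804.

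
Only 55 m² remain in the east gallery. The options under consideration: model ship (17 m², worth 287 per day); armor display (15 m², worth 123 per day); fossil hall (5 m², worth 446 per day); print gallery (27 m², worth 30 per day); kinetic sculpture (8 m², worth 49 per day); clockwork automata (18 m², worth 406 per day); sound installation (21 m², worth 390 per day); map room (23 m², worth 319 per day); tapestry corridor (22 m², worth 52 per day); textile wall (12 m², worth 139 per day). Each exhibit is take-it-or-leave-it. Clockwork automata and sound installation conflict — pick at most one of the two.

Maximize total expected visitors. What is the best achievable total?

1278

By expected visitors per m²: fossil hall 89.20, clockwork automata 22.56, sound installation 18.57 lead.
Model ship + fossil hall + clockwork automata + textile wall uses 52 of the 55 m² and totals 1278.
Runner-up model ship + armor display + fossil hall + clockwork automata tops out at 1262.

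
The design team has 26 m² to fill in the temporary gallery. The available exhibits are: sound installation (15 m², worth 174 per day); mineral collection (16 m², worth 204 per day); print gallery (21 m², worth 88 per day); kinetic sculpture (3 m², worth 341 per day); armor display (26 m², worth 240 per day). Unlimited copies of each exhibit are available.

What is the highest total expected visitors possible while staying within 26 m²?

By expected visitors per m²: kinetic sculpture 113.67, mineral collection 12.75, sound installation 11.60, armor display 9.23 lead.
Taking 8×kinetic sculpture: 24 m² used, 2728 in expected visitors.

2728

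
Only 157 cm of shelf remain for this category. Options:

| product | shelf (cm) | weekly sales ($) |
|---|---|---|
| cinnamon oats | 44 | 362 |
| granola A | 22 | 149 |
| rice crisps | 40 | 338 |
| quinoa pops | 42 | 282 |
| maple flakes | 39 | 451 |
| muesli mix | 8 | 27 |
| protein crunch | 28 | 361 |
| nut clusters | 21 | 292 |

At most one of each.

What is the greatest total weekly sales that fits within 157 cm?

1615

The ratio heuristic lands on granola A + rice crisps + maple flakes + protein crunch + nut clusters (1591) but leaves 7 cm idle.
Replace rice crisps with cinnamon oats: the trade gains 24 net, giving 1615 at 154 cm.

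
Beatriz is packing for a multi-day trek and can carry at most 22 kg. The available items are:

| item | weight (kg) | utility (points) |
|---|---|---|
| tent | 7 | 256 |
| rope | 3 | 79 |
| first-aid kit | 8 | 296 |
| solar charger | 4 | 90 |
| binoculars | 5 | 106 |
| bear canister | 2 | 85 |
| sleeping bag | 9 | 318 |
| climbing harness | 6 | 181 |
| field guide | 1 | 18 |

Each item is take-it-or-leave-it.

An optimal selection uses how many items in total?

4

Optimal total is 778.
One optimal bundle: rope + first-aid kit + bear canister + sleeping bag (22 kg).
Any selection reaching 778 contains exactly 4 items.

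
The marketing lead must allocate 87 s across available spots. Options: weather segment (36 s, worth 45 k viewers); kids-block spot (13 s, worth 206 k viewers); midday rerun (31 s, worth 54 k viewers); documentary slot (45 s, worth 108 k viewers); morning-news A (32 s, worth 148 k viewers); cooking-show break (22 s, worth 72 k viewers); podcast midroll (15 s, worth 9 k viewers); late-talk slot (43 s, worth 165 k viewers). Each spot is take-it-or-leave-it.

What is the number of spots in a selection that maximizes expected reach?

3

Optimal total is 443.
For example kids-block spot + cooking-show break + late-talk slot achieves it, using 78 s.
Any selection reaching 443 contains exactly 3 spots.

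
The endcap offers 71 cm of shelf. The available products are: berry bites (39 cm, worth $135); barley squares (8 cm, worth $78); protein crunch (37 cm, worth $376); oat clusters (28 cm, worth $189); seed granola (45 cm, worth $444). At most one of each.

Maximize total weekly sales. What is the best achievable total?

565

Filling by ratio: barley squares + protein crunch for 454, with 26 cm left unused.
Replace barley squares with oat clusters: the trade gains 111 net, giving 565 at 65 cm.
Next best is barley squares + seed granola at 522 (53 cm) — short by 43.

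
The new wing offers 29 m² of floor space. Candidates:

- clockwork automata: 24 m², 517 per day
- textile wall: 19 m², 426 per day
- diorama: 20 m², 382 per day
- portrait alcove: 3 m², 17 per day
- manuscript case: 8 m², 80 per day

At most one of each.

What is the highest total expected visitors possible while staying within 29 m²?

534

Taking the top-ratio exhibits first gives textile wall + manuscript case for 506 (27 m²).
The 27 m² tied up in textile wall and manuscript case is better spent on clockwork automata + portrait alcove — total rises to 534 (27 m²).
Nothing else within 29 m² beats 534.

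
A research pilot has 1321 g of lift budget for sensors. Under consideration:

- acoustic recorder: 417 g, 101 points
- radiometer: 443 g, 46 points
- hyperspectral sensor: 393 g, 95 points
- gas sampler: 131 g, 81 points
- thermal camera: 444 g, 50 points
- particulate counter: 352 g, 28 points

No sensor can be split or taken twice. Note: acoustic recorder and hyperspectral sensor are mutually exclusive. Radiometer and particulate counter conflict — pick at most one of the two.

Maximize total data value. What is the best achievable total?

254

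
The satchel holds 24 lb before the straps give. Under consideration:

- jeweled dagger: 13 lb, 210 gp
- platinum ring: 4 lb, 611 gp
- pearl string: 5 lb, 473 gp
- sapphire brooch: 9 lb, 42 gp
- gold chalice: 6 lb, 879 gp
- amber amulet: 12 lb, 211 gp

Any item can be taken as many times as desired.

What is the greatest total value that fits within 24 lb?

3666

Density check — platinum ring 152.75, gold chalice 146.50, pearl string 94.60, amber amulet 17.58 are the best per lb.
The ratio ordering already packs tightly: 6×platinum ring, 24 lb, 3666.
Nothing else within 24 lb beats 3666.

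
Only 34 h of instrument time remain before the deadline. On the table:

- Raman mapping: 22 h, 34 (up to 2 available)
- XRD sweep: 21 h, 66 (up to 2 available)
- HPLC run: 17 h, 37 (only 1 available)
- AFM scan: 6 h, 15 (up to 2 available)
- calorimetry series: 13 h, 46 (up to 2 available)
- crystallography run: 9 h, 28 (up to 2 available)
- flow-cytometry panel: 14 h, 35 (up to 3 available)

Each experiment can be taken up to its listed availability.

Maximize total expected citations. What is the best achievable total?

Taking the top-ratio experiments first gives AFM scan + 2×calorimetry series for 107 (32 h).
Dropping AFM scan and calorimetry series frees 19 h; slotting in XRD sweep (21 h) lifts the total to 112 at 34 h.

112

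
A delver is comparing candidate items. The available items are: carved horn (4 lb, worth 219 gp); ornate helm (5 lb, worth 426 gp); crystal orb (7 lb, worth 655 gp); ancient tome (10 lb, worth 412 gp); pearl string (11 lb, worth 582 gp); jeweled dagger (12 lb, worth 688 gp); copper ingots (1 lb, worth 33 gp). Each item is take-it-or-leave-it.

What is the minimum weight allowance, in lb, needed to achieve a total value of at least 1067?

12

Need the lightest bundle worth ≥ 1067.
ornate helm + crystal orb: 1081 value at 12 lb.
Below 12 lb the best achievable stays under 1067.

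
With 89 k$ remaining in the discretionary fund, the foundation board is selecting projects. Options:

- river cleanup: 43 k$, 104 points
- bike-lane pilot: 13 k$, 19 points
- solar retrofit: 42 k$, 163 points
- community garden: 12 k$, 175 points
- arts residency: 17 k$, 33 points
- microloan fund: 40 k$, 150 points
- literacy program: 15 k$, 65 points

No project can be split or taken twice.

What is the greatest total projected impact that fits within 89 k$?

436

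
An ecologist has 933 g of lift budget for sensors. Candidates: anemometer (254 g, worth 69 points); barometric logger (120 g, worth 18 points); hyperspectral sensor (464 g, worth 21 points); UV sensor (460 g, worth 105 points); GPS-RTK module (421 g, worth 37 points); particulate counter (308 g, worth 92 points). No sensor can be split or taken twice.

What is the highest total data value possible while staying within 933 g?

Filling by ratio: anemometer + barometric logger + particulate counter for 179, with 251 g left unused.
Dropping anemometer frees 254 g; slotting in UV sensor (460 g) lifts the total to 215 at 888 g.
The closest alternative, UV sensor + particulate counter, reaches only 197.

215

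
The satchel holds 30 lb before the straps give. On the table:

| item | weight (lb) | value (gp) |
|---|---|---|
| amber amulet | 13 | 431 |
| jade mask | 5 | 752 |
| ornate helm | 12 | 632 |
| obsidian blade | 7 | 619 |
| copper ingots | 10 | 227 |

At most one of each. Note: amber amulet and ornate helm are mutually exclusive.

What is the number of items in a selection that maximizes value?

Optimal total is 2003.
One optimal bundle: jade mask + ornate helm + obsidian blade (24 lb).
All optima have 3 items.

3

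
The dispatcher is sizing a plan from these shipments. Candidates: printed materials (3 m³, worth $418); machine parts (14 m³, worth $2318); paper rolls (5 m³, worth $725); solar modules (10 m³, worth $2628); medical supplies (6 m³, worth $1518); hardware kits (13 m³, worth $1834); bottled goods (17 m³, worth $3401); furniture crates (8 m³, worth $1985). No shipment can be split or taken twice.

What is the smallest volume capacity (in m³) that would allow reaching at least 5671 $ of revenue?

24

Need the lightest bundle worth ≥ 5671.
solar modules + medical supplies + furniture crates reaches 6131 using 24 m³.
Below 24 m³ the best achievable stays under 5671.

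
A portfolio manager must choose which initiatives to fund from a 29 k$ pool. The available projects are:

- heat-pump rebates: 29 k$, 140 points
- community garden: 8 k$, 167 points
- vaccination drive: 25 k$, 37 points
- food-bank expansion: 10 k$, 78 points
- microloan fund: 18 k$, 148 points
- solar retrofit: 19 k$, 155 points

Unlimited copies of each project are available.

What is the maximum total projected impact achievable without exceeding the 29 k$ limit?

Ranking by ratio (projected impact/k$): community garden 20.88, microloan fund 8.22, solar retrofit 8.16, food-bank expansion 7.80.
3×community garden uses 24 of the 29 k$ and totals 501.
Every other selection either busts 29 k$ or fails to beat 501.

501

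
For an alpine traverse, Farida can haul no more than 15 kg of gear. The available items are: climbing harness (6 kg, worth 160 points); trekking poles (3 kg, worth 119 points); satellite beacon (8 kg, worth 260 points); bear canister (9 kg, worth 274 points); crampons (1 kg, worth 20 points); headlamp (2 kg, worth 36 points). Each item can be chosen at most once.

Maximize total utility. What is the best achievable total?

Ranking by ratio (utility/kg): trekking poles 39.67, satellite beacon 32.50, bear canister 30.44, climbing harness 26.67.
The ratio heuristic lands on trekking poles + satellite beacon + crampons + headlamp (435) but leaves 1 kg idle.
The 8 kg tied up in satellite beacon is better spent on bear canister — total rises to 449 (15 kg).
The closest alternative, climbing harness + satellite beacon + crampons, reaches only 440.

449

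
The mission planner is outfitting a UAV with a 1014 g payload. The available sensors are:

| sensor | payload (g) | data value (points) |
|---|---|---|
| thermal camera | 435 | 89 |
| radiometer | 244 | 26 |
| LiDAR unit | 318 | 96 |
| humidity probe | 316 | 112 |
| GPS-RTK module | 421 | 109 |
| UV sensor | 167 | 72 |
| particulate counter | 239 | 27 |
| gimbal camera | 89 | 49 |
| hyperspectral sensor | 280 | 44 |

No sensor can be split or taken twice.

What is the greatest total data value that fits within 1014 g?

The ratio heuristic lands on LiDAR unit + humidity probe + UV sensor + gimbal camera (329) but leaves 124 g idle.
The 318 g tied up in LiDAR unit is better spent on GPS-RTK module — total rises to 342 (993 g).
Next best is LiDAR unit + humidity probe + UV sensor + gimbal camera at 329 (890 g) — short by 13.

342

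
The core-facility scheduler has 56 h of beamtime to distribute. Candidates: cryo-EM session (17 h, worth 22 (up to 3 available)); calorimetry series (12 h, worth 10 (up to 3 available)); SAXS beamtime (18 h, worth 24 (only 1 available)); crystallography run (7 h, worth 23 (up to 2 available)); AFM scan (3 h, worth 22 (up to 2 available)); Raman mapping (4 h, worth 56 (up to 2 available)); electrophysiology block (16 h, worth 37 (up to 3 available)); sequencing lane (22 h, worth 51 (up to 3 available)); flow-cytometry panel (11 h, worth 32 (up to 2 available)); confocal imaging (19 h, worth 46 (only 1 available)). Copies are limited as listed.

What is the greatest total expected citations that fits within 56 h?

271

Density check — Raman mapping 14.00, AFM scan 7.33, crystallography run 3.29 are the best per h.
Greedy by ratio would take 2×crystallography run + 2×AFM scan + 2×Raman mapping + 2×flow-cytometry panel: 50 h used, total 266.
Dropping flow-cytometry panel frees 11 h; slotting in electrophysiology block (16 h) lifts the total to 271 at 55 h.
The spare 1 h is too small for any remaining experiment, and no exchange beats 271.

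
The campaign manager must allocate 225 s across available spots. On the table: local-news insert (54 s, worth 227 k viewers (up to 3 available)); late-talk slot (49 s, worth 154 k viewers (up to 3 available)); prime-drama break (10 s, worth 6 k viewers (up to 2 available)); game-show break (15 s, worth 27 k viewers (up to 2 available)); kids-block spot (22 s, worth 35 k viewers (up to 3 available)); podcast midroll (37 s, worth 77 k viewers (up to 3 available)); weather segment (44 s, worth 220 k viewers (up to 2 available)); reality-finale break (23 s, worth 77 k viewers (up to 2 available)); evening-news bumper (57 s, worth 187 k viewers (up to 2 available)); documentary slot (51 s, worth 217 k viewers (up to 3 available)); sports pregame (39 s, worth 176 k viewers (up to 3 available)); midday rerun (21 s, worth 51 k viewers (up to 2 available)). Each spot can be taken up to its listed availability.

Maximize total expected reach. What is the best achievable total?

Filling by ratio: game-show break + 2×weather segment + 3×sports pregame for 995, with 5 s left unused.
Replace game-show break and sports pregame with local-news insert: the trade gains 24 net, giving 1019 at 220 s.
The spare 5 s is too small for any remaining spot, and no exchange beats 1019.

1019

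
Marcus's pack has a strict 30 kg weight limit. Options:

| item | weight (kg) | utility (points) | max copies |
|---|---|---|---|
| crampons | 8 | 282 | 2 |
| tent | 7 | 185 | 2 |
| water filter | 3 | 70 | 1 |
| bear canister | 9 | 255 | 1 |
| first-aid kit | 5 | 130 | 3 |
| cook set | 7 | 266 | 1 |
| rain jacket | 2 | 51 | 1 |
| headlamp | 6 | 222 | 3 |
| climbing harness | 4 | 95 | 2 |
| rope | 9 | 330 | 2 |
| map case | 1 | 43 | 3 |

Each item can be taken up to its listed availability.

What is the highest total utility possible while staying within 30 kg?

Greedy by ratio would take cook set + rain jacket + 3×headlamp + 3×map case: 30 kg used, total 1112.
Dropping rain jacket and headlamp and map case frees 9 kg; slotting in rope (9 kg) lifts the total to 1126 at 30 kg.

1126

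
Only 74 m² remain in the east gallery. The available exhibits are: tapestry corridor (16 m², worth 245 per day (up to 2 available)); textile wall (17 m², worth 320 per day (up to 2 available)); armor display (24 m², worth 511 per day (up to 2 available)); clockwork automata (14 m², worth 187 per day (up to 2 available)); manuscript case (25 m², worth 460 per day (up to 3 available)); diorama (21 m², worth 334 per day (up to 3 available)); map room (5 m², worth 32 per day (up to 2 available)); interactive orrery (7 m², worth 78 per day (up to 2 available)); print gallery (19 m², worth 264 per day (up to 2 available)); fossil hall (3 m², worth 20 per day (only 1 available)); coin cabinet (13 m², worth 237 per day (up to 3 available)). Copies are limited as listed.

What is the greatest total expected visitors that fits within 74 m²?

1496

By expected visitors per m²: armor display 21.29, textile wall 18.82, manuscript case 18.40 lead.
Greedy by ratio would take textile wall + 2×armor display + interactive orrery: 72 m² used, total 1420.
The 24 m² tied up in textile wall and interactive orrery is better spent on 2×coin cabinet — total rises to 1496 (74 m²).
No other feasible combination exceeds 1496.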